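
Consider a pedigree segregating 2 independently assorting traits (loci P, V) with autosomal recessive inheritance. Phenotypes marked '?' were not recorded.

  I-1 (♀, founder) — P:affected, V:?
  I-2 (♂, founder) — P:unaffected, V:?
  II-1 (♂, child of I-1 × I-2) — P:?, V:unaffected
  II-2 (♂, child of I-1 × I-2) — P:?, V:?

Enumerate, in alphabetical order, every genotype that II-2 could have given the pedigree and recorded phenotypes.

P/I-1 aff ·: pp
P/I-2 un ·: PP|Pp
P/II-1 ? I-1×I-2: Pp|pp
P/II-2 ? I-1×I-2: Pp|pp
⇒ P over [I-1,I-2,II-1,II-2]: 5 consistent
V/I-1 ? ·: VV|Vv|vv
V/I-2 ? ·: VV|Vv|vv
V/II-1 un I-1×I-2: VV|Vv
V/II-2 ? I-1×I-2: VV|Vv|vv
⇒ V over [I-1,I-2,II-1,II-2]: 21 consistent

II-2 ∈ {Pp VV, Pp Vv, Pp vv, pp VV, pp Vv, pp vv}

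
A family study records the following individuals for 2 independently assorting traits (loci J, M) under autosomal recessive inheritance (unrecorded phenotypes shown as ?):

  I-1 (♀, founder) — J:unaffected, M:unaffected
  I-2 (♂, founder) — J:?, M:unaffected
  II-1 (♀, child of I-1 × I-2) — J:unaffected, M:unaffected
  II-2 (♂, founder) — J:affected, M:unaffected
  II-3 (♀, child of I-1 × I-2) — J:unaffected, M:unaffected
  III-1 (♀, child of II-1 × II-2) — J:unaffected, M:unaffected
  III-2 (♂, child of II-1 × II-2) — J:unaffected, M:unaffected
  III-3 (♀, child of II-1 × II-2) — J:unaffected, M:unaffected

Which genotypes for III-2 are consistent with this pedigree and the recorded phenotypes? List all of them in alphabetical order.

J/I-1 un ·: JJ|Jj
J/I-2 ? ·: JJ|Jj|jj
J/II-1 un I-1×I-2: JJ|Jj
J/II-2 aff ·: jj
J/II-3 un I-1×I-2: JJ|Jj
J/III-1 un II-1×II-2: Jj
J/III-2 un II-1×II-2: Jj
J/III-3 un II-1×II-2: Jj
⇒ J over [I-1,I-2,II-1,II-2,II-3,III-1,III-2,III-3]: 15 consistent
M/I-1 un ·: MM|Mm
M/I-2 un ·: MM|Mm
M/II-1 un I-1×I-2: MM|Mm
M/II-2 un ·: MM|Mm
M/II-3 un I-1×I-2: MM|Mm
M/III-1 un II-1×II-2: MM|Mm
M/III-2 un II-1×II-2: MM|Mm
M/III-3 un II-1×II-2: MM|Mm
⇒ M over [I-1,I-2,II-1,II-2,II-3,III-1,III-2,III-3]: 159 consistent

III-2 ∈ {Jj MM, Jj Mm}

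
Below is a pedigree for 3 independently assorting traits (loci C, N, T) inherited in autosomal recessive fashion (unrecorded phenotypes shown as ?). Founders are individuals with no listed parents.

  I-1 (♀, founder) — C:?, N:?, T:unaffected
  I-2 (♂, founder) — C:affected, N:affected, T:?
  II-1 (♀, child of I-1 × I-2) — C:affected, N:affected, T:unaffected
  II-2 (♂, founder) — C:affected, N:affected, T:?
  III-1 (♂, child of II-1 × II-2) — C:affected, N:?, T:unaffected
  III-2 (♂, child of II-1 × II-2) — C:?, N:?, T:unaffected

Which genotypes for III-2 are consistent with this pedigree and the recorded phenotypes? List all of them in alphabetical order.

C/I-1 ? ·: Cc|cc
C/I-2 aff ·: cc
C/II-1 aff I-1×I-2: cc
C/II-2 aff ·: cc
C/III-1 aff II-1×II-2: cc
C/III-2 ? II-1×II-2: cc
⇒ C over [I-1,I-2,II-1,II-2,III-1,III-2]: 2 consistent
N/I-1 ? ·: Nn|nn
N/I-2 aff ·: nn
N/II-1 aff I-1×I-2: nn
N/II-2 aff ·: nn
N/III-1 ? II-1×II-2: nn
N/III-2 ? II-1×II-2: nn
⇒ N over [I-1,I-2,II-1,II-2,III-1,III-2]: 2 consistent
T/I-1 un ·: TT|Tt
T/I-2 ? ·: TT|Tt|tt
T/II-1 un I-1×I-2: TT|Tt
T/II-2 ? ·: TT|Tt|tt
T/III-1 un II-1×II-2: TT|Tt
T/III-2 un II-1×II-2: TT|Tt
⇒ T over [I-1,I-2,II-1,II-2,III-1,III-2]: 69 consistent

III-2 ∈ {cc nn TT, cc nn Tt}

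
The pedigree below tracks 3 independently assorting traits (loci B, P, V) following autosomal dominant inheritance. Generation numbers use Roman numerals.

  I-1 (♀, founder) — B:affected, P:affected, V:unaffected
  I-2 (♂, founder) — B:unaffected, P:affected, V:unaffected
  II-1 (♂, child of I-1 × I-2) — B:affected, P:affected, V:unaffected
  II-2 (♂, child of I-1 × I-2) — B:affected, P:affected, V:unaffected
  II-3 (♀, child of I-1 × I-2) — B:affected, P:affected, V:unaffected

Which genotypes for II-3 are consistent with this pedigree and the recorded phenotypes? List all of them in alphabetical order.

II-3 ∈ {Bb PP vv, Bb Pp vv}

B/I-1 aff ·: Bb|BB
B/I-2 un ·: bb
B/II-1 aff I-1×I-2: Bb
B/II-2 aff I-1×I-2: Bb
B/II-3 aff I-1×I-2: Bb
⇒ B over [I-1,I-2,II-1,II-2,II-3]: 2 consistent
P/I-1 aff ·: Pp|PP
P/I-2 aff ·: Pp|PP
P/II-1 aff I-1×I-2: Pp|PP
P/II-2 aff I-1×I-2: Pp|PP
P/II-3 aff I-1×I-2: Pp|PP
⇒ P over [I-1,I-2,II-1,II-2,II-3]: 25 consistent
V/I-1 un ·: vv
V/I-2 un ·: vv
V/II-1 un I-1×I-2: vv
V/II-2 un I-1×I-2: vv
V/II-3 un I-1×I-2: vv
⇒ V over [I-1,I-2,II-1,II-2,II-3]: 1 consistent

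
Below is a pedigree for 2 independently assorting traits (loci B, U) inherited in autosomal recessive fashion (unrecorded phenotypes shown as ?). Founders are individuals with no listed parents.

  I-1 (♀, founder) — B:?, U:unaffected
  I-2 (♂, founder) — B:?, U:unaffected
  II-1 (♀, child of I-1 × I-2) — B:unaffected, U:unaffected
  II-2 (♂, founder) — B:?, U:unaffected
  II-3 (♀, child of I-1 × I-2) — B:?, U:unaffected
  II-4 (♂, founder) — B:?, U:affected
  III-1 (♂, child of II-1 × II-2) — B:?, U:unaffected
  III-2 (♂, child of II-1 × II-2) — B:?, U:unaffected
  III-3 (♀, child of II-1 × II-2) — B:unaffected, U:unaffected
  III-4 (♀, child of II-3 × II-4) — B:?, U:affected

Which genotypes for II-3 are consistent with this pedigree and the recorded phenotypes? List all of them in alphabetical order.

II-3 ∈ {BB Uu, Bb Uu, bb Uu}

B/I-1 ? ·: BB|Bb|bb
B/I-2 ? ·: BB|Bb|bb
B/II-1 un I-1×I-2: BB|Bb
B/II-2 ? ·: BB|Bb|bb
B/II-3 ? I-1×I-2: BB|Bb|bb
B/II-4 ? ·: BB|Bb|bb
B/III-1 ? II-1×II-2: BB|Bb|bb
B/III-2 ? II-1×II-2: BB|Bb|bb
B/III-3 un II-1×II-2: BB|Bb
B/III-4 ? II-3×II-4: BB|Bb|bb
⇒ B over [I-1,I-2,II-1,II-2,II-3,II-4,III-1,III-2,III-3,III-4]: 2600 consistent
U/I-1 un ·: UU|Uu
U/I-2 un ·: UU|Uu
U/II-1 un I-1×I-2: UU|Uu
U/II-2 un ·: UU|Uu
U/II-3 un I-1×I-2: Uu
U/II-4 aff ·: uu
U/III-1 un II-1×II-2: UU|Uu
U/III-2 un II-1×II-2: UU|Uu
U/III-3 un II-1×II-2: UU|Uu
U/III-4 aff II-3×II-4: uu
⇒ U over [I-1,I-2,II-1,II-2,II-3,II-4,III-1,III-2,III-3,III-4]: 75 consistent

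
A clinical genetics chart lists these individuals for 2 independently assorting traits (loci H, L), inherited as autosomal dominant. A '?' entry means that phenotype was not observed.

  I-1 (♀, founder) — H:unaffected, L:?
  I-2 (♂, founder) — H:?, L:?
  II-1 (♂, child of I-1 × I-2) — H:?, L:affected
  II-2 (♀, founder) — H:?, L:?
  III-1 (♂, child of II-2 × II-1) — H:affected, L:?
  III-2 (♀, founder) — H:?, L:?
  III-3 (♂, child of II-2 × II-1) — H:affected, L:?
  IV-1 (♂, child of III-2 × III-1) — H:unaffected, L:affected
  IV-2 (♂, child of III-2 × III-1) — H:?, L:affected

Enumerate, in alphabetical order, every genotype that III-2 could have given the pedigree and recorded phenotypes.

H/I-1 un ·: hh
H/I-2 ? ·: hh|Hh|HH
H/II-1 ? I-1×I-2: hh|Hh
H/II-2 ? ·: hh|Hh|HH
H/III-1 aff II-2×II-1: Hh
H/III-2 ? ·: hh|Hh
H/III-3 aff II-2×II-1: Hh|HH
H/IV-1 un III-2×III-1: hh
H/IV-2 ? III-2×III-1: hh|Hh|HH
⇒ H over [I-1,I-2,II-1,II-2,III-1,III-2,III-3,IV-1,IV-2]: 70 consistent
L/I-1 ? ·: ll|Ll|LL
L/I-2 ? ·: ll|Ll|LL
L/II-1 aff I-1×I-2: Ll|LL
L/II-2 ? ·: ll|Ll|LL
L/III-1 ? II-2×II-1: ll|Ll|LL
L/III-2 ? ·: ll|Ll|LL
L/III-3 ? II-2×II-1: ll|Ll|LL
L/IV-1 aff III-2×III-1: Ll|LL
L/IV-2 aff III-2×III-1: Ll|LL
⇒ L over [I-1,I-2,II-1,II-2,III-1,III-2,III-3,IV-1,IV-2]: 901 consistent

III-2 ∈ {Hh LL, Hh Ll, Hh ll, hh LL, hh Ll, hh ll}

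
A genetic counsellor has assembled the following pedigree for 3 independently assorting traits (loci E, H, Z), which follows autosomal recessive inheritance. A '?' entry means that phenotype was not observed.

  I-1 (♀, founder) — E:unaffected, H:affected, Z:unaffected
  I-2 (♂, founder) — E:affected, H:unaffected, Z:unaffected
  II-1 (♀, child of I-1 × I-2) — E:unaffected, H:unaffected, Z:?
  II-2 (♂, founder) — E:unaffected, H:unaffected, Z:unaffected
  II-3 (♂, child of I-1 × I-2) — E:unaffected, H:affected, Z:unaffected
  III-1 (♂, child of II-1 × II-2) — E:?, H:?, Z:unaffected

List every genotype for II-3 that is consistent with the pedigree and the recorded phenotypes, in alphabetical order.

E/I-1 un ·: EE|Ee
E/I-2 aff ·: ee
E/II-1 un I-1×I-2: Ee
E/II-2 un ·: EE|Ee
E/II-3 un I-1×I-2: Ee
E/III-1 ? II-1×II-2: EE|Ee|ee
⇒ E over [I-1,I-2,II-1,II-2,II-3,III-1]: 10 consistent
H/I-1 aff ·: hh
H/I-2 un ·: Hh
H/II-1 un I-1×I-2: Hh
H/II-2 un ·: HH|Hh
H/II-3 aff I-1×I-2: hh
H/III-1 ? II-1×II-2: HH|Hh|hh
⇒ H over [I-1,I-2,II-1,II-2,II-3,III-1]: 5 consistent
Z/I-1 un ·: ZZ|Zz
Z/I-2 un ·: ZZ|Zz
Z/II-1 ? I-1×I-2: ZZ|Zz|zz
Z/II-2 un ·: ZZ|Zz
Z/II-3 un I-1×I-2: ZZ|Zz
Z/III-1 un II-1×II-2: ZZ|Zz
⇒ Z over [I-1,I-2,II-1,II-2,II-3,III-1]: 49 consistent

II-3 ∈ {Ee hh ZZ, Ee hh Zz}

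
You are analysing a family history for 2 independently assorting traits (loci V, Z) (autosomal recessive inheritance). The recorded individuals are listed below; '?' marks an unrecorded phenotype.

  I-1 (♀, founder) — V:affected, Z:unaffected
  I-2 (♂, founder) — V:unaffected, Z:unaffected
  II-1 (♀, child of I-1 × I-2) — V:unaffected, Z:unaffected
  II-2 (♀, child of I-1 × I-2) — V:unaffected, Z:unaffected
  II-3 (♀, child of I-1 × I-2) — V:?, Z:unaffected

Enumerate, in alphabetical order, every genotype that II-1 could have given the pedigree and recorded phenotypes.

II-1 ∈ {Vv ZZ, Vv Zz}

V/I-1 aff ·: vv
V/I-2 un ·: VV|Vv
V/II-1 un I-1×I-2: Vv
V/II-2 un I-1×I-2: Vv
V/II-3 ? I-1×I-2: Vv|vv
⇒ V over [I-1,I-2,II-1,II-2,II-3]: 3 consistent
Z/I-1 un ·: ZZ|Zz
Z/I-2 un ·: ZZ|Zz
Z/II-1 un I-1×I-2: ZZ|Zz
Z/II-2 un I-1×I-2: ZZ|Zz
Z/II-3 un I-1×I-2: ZZ|Zz
⇒ Z over [I-1,I-2,II-1,II-2,II-3]: 25 consistent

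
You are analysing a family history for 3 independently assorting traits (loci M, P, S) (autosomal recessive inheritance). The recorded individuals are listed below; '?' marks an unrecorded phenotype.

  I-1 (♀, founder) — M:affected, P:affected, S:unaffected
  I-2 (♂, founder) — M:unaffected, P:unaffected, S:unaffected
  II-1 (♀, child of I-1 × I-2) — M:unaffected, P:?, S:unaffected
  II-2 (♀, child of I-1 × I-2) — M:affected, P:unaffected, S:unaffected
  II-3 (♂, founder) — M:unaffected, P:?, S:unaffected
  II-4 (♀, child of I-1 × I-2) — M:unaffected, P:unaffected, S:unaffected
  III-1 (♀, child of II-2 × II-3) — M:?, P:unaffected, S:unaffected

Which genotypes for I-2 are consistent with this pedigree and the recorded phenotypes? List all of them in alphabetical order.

I-2 ∈ {Mm PP SS, Mm PP Ss, Mm Pp SS, Mm Pp Ss}

M/I-1 aff ·: mm
M/I-2 un ·: Mm
M/II-1 un I-1×I-2: Mm
M/II-2 aff I-1×I-2: mm
M/II-3 un ·: MM|Mm
M/II-4 un I-1×I-2: Mm
M/III-1 ? II-2×II-3: Mm|mm
⇒ M over [I-1,I-2,II-1,II-2,II-3,II-4,III-1]: 3 consistent
P/I-1 aff ·: pp
P/I-2 un ·: PP|Pp
P/II-1 ? I-1×I-2: Pp|pp
P/II-2 un I-1×I-2: Pp
P/II-3 ? ·: PP|Pp|pp
P/II-4 un I-1×I-2: Pp
P/III-1 un II-2×II-3: PP|Pp
⇒ P over [I-1,I-2,II-1,II-2,II-3,II-4,III-1]: 15 consistent
S/I-1 un ·: SS|Ss
S/I-2 un ·: SS|Ss
S/II-1 un I-1×I-2: SS|Ss
S/II-2 un I-1×I-2: SS|Ss
S/II-3 un ·: SS|Ss
S/II-4 un I-1×I-2: SS|Ss
S/III-1 un II-2×II-3: SS|Ss
⇒ S over [I-1,I-2,II-1,II-2,II-3,II-4,III-1]: 87 consistent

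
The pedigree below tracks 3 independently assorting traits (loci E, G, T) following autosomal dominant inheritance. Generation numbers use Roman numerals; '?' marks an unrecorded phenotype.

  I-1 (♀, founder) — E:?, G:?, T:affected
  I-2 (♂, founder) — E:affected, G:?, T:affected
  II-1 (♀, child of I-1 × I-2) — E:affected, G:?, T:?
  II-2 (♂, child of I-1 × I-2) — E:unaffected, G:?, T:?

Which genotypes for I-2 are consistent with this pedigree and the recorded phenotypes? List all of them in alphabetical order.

I-2 ∈ {Ee GG TT, Ee GG Tt, Ee Gg TT, Ee Gg Tt, Ee gg TT, Ee gg Tt}

E/I-1 ? ·: ee|Ee
E/I-2 aff ·: Ee
E/II-1 aff I-1×I-2: Ee|EE
E/II-2 un I-1×I-2: ee
⇒ E over [I-1,I-2,II-1,II-2]: 3 consistent
G/I-1 ? ·: gg|Gg|GG
G/I-2 ? ·: gg|Gg|GG
G/II-1 ? I-1×I-2: gg|Gg|GG
G/II-2 ? I-1×I-2: gg|Gg|GG
⇒ G over [I-1,I-2,II-1,II-2]: 29 consistent
T/I-1 aff ·: Tt|TT
T/I-2 aff ·: Tt|TT
T/II-1 ? I-1×I-2: tt|Tt|TT
T/II-2 ? I-1×I-2: tt|Tt|TT
⇒ T over [I-1,I-2,II-1,II-2]: 18 consistent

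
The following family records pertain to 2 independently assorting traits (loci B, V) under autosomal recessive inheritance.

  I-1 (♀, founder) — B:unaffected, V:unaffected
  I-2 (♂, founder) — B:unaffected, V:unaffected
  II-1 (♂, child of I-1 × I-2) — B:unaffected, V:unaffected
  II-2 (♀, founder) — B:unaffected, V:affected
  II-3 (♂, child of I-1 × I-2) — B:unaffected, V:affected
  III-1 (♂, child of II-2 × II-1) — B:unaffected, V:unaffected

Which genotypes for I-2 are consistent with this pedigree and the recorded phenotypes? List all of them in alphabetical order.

B/I-1 un ·: BB|Bb
B/I-2 un ·: BB|Bb
B/II-1 un I-1×I-2: BB|Bb
B/II-2 un ·: BB|Bb
B/II-3 un I-1×I-2: BB|Bb
B/III-1 un II-2×II-1: BB|Bb
⇒ B over [I-1,I-2,II-1,II-2,II-3,III-1]: 45 consistent
V/I-1 un ·: Vv
V/I-2 un ·: Vv
V/II-1 un I-1×I-2: VV|Vv
V/II-2 aff ·: vv
V/II-3 aff I-1×I-2: vv
V/III-1 un II-2×II-1: Vv
⇒ V over [I-1,I-2,II-1,II-2,II-3,III-1]: 2 consistent

I-2 ∈ {BB Vv, Bb Vv}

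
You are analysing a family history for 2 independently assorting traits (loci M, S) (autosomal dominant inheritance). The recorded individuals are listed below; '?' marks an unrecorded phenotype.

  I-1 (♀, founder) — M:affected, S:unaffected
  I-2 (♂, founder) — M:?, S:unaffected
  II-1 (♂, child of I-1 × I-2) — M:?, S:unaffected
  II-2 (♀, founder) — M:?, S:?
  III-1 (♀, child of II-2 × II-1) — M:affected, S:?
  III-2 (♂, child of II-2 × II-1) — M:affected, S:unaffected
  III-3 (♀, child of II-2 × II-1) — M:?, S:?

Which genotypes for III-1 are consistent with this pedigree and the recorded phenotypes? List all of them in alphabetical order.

M/I-1 aff ·: Mm|MM
M/I-2 ? ·: mm|Mm|MM
M/II-1 ? I-1×I-2: mm|Mm|MM
M/II-2 ? ·: mm|Mm|MM
M/III-1 aff II-2×II-1: Mm|MM
M/III-2 aff II-2×II-1: Mm|MM
M/III-3 ? II-2×II-1: mm|Mm|MM
⇒ M over [I-1,I-2,II-1,II-2,III-1,III-2,III-3]: 156 consistent
S/I-1 un ·: ss
S/I-2 un ·: ss
S/II-1 un I-1×I-2: ss
S/II-2 ? ·: ss|Ss
S/III-1 ? II-2×II-1: ss|Ss
S/III-2 un II-2×II-1: ss
S/III-3 ? II-2×II-1: ss|Ss
⇒ S over [I-1,I-2,II-1,II-2,III-1,III-2,III-3]: 5 consistent

III-1 ∈ {MM Ss, MM ss, Mm Ss, Mm ss}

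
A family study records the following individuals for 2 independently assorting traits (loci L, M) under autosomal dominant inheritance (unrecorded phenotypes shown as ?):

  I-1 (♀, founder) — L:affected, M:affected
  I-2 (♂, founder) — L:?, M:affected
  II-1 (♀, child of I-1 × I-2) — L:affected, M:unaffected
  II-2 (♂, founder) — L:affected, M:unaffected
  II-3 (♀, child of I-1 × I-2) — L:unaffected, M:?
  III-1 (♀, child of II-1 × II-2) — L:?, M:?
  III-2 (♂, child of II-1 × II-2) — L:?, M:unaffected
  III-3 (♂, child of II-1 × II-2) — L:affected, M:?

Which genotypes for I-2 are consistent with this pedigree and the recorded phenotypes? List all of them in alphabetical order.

L/I-1 aff ·: Ll
L/I-2 ? ·: ll|Ll
L/II-1 aff I-1×I-2: Ll|LL
L/II-2 aff ·: Ll|LL
L/II-3 un I-1×I-2: ll
L/III-1 ? II-1×II-2: ll|Ll|LL
L/III-2 ? II-1×II-2: ll|Ll|LL
L/III-3 aff II-1×II-2: Ll|LL
⇒ L over [I-1,I-2,II-1,II-2,II-3,III-1,III-2,III-3]: 61 consistent
M/I-1 aff ·: Mm
M/I-2 aff ·: Mm
M/II-1 un I-1×I-2: mm
M/II-2 un ·: mm
M/II-3 ? I-1×I-2: mm|Mm|MM
M/III-1 ? II-1×II-2: mm
M/III-2 un II-1×II-2: mm
M/III-3 ? II-1×II-2: mm
⇒ M over [I-1,I-2,II-1,II-2,II-3,III-1,III-2,III-3]: 3 consistent

I-2 ∈ {Ll Mm, ll Mm}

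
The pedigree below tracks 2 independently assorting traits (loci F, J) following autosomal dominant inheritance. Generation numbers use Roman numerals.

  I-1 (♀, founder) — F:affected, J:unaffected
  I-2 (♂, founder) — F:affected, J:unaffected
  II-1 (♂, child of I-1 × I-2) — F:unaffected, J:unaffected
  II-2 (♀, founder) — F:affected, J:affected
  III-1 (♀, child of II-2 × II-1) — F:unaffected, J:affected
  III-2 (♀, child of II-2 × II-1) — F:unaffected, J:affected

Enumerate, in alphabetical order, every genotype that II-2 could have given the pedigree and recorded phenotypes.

II-2 ∈ {Ff JJ, Ff Jj}

F/I-1 aff ·: Ff
F/I-2 aff ·: Ff
F/II-1 un I-1×I-2: ff
F/II-2 aff ·: Ff
F/III-1 un II-2×II-1: ff
F/III-2 un II-2×II-1: ff
⇒ F over [I-1,I-2,II-1,II-2,III-1,III-2]: 1 consistent
J/I-1 un ·: jj
J/I-2 un ·: jj
J/II-1 un I-1×I-2: jj
J/II-2 aff ·: Jj|JJ
J/III-1 aff II-2×II-1: Jj
J/III-2 aff II-2×II-1: Jj
⇒ J over [I-1,I-2,II-1,II-2,III-1,III-2]: 2 consistent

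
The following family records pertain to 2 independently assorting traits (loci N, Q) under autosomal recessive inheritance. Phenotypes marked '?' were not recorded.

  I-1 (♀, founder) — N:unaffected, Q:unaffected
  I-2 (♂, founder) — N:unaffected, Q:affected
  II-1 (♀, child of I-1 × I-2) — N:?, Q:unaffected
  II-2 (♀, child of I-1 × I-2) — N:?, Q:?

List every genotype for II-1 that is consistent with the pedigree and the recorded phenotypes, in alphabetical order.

II-1 ∈ {NN Qq, Nn Qq, nn Qq}

N/I-1 un ·: NN|Nn
N/I-2 un ·: NN|Nn
N/II-1 ? I-1×I-2: NN|Nn|nn
N/II-2 ? I-1×I-2: NN|Nn|nn
⇒ N over [I-1,I-2,II-1,II-2]: 18 consistent
Q/I-1 un ·: QQ|Qq
Q/I-2 aff ·: qq
Q/II-1 un I-1×I-2: Qq
Q/II-2 ? I-1×I-2: Qq|qq
⇒ Q over [I-1,I-2,II-1,II-2]: 3 consistent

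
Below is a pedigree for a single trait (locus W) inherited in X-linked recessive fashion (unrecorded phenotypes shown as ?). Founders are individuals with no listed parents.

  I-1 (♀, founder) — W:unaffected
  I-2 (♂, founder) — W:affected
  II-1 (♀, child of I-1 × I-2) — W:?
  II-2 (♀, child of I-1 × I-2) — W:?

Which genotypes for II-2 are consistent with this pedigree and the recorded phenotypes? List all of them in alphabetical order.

II-2 ∈ {X^WX^w, X^wX^w}

W/I-1 un ·: X^WX^W|X^WX^w
W/I-2 aff ·: X^wY
W/II-1 ? I-1×I-2: X^WX^w|X^wX^w
W/II-2 ? I-1×I-2: X^WX^w|X^wX^w
⇒ W over [I-1,I-2,II-1,II-2]: 5 consistent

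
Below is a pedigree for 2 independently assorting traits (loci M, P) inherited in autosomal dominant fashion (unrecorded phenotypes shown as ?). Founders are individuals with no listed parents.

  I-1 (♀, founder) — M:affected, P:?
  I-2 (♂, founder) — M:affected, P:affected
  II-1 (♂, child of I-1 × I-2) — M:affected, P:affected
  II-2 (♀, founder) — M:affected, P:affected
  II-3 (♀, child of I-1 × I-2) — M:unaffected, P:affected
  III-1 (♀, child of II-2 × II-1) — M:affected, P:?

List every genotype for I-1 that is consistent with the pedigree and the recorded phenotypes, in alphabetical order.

M/I-1 aff ·: Mm
M/I-2 aff ·: Mm
M/II-1 aff I-1×I-2: Mm|MM
M/II-2 aff ·: Mm|MM
M/II-3 un I-1×I-2: mm
M/III-1 aff II-2×II-1: Mm|MM
⇒ M over [I-1,I-2,II-1,II-2,II-3,III-1]: 7 consistent
P/I-1 ? ·: pp|Pp|PP
P/I-2 aff ·: Pp|PP
P/II-1 aff I-1×I-2: Pp|PP
P/II-2 aff ·: Pp|PP
P/II-3 aff I-1×I-2: Pp|PP
P/III-1 ? II-2×II-1: pp|Pp|PP
⇒ P over [I-1,I-2,II-1,II-2,II-3,III-1]: 61 consistent

I-1 ∈ {Mm PP, Mm Pp, Mm pp}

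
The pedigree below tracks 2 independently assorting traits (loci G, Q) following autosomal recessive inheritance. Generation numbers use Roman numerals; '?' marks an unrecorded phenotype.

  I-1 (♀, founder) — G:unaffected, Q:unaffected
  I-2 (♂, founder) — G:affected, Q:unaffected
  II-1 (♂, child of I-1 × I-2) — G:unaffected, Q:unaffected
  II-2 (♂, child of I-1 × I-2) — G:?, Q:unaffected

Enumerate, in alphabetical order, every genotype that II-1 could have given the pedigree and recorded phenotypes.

II-1 ∈ {Gg QQ, Gg Qq}

G/I-1 un ·: GG|Gg
G/I-2 aff ·: gg
G/II-1 un I-1×I-2: Gg
G/II-2 ? I-1×I-2: Gg|gg
⇒ G over [I-1,I-2,II-1,II-2]: 3 consistent
Q/I-1 un ·: QQ|Qq
Q/I-2 un ·: QQ|Qq
Q/II-1 un I-1×I-2: QQ|Qq
Q/II-2 un I-1×I-2: QQ|Qq
⇒ Q over [I-1,I-2,II-1,II-2]: 13 consistent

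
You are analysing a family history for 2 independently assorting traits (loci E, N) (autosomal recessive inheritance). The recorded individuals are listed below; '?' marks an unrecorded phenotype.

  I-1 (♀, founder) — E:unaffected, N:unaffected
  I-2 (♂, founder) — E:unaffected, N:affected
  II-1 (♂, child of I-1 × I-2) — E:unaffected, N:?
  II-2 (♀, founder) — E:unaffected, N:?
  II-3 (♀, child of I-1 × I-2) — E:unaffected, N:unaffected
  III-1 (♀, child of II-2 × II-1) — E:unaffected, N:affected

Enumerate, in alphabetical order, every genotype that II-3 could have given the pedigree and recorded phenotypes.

II-3 ∈ {EE Nn, Ee Nn}

E/I-1 un ·: EE|Ee
E/I-2 un ·: EE|Ee
E/II-1 un I-1×I-2: EE|Ee
E/II-2 un ·: EE|Ee
E/II-3 un I-1×I-2: EE|Ee
E/III-1 un II-2×II-1: EE|Ee
⇒ E over [I-1,I-2,II-1,II-2,II-3,III-1]: 45 consistent
N/I-1 un ·: NN|Nn
N/I-2 aff ·: nn
N/II-1 ? I-1×I-2: Nn|nn
N/II-2 ? ·: Nn|nn
N/II-3 un I-1×I-2: Nn
N/III-1 aff II-2×II-1: nn
⇒ N over [I-1,I-2,II-1,II-2,II-3,III-1]: 6 consistent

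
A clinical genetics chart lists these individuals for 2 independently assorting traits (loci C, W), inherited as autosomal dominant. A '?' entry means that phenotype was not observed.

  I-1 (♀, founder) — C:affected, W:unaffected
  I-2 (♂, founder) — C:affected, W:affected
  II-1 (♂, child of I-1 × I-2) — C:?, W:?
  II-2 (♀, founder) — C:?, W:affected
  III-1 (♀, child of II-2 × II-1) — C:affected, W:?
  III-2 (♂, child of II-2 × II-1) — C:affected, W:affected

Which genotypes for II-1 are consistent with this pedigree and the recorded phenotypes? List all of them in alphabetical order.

II-1 ∈ {CC Ww, CC ww, Cc Ww, Cc ww, cc Ww, cc ww}

C/I-1 aff ·: Cc|CC
C/I-2 aff ·: Cc|CC
C/II-1 ? I-1×I-2: cc|Cc|CC
C/II-2 ? ·: cc|Cc|CC
C/III-1 aff II-2×II-1: Cc|CC
C/III-2 aff II-2×II-1: Cc|CC
⇒ C over [I-1,I-2,II-1,II-2,III-1,III-2]: 53 consistent
W/I-1 un ·: ww
W/I-2 aff ·: Ww|WW
W/II-1 ? I-1×I-2: ww|Ww
W/II-2 aff ·: Ww|WW
W/III-1 ? II-2×II-1: ww|Ww|WW
W/III-2 aff II-2×II-1: Ww|WW
⇒ W over [I-1,I-2,II-1,II-2,III-1,III-2]: 23 consistent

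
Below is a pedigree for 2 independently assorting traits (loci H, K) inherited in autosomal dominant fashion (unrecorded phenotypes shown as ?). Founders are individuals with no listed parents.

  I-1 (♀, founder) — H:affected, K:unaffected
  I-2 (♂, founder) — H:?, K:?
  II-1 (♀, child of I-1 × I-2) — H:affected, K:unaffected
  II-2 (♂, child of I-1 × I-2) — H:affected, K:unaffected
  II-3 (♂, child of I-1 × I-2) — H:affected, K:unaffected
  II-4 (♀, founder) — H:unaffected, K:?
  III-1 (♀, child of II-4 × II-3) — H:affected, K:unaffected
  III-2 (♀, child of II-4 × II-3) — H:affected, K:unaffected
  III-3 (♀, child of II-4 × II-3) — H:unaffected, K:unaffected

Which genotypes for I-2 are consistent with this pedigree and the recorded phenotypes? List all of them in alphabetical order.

H/I-1 aff ·: Hh|HH
H/I-2 ? ·: hh|Hh|HH
H/II-1 aff I-1×I-2: Hh|HH
H/II-2 aff I-1×I-2: Hh|HH
H/II-3 aff I-1×I-2: Hh
H/II-4 un ·: hh
H/III-1 aff II-4×II-3: Hh
H/III-2 aff II-4×II-3: Hh
H/III-3 un II-4×II-3: hh
⇒ H over [I-1,I-2,II-1,II-2,II-3,II-4,III-1,III-2,III-3]: 14 consistent
K/I-1 un ·: kk
K/I-2 ? ·: kk|Kk
K/II-1 un I-1×I-2: kk
K/II-2 un I-1×I-2: kk
K/II-3 un I-1×I-2: kk
K/II-4 ? ·: kk|Kk
K/III-1 un II-4×II-3: kk
K/III-2 un II-4×II-3: kk
K/III-3 un II-4×II-3: kk
⇒ K over [I-1,I-2,II-1,II-2,II-3,II-4,III-1,III-2,III-3]: 4 consistent

I-2 ∈ {HH Kk, HH kk, Hh Kk, Hh kk, hh Kk, hh kk}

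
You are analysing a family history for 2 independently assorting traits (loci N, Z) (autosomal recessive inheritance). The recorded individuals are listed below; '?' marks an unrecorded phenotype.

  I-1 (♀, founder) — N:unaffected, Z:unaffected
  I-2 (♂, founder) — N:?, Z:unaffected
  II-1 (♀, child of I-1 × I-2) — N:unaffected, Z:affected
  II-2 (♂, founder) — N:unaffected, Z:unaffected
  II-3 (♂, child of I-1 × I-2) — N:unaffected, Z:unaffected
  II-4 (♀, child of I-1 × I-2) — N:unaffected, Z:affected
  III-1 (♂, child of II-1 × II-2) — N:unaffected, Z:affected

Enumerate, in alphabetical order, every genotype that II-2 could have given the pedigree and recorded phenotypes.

N/I-1 un ·: NN|Nn
N/I-2 ? ·: NN|Nn|nn
N/II-1 un I-1×I-2: NN|Nn
N/II-2 un ·: NN|Nn
N/II-3 un I-1×I-2: NN|Nn
N/II-4 un I-1×I-2: NN|Nn
N/III-1 un II-1×II-2: NN|Nn
⇒ N over [I-1,I-2,II-1,II-2,II-3,II-4,III-1]: 95 consistent
Z/I-1 un ·: Zz
Z/I-2 un ·: Zz
Z/II-1 aff I-1×I-2: zz
Z/II-2 un ·: Zz
Z/II-3 un I-1×I-2: ZZ|Zz
Z/II-4 aff I-1×I-2: zz
Z/III-1 aff II-1×II-2: zz
⇒ Z over [I-1,I-2,II-1,II-2,II-3,II-4,III-1]: 2 consistent

II-2 ∈ {NN Zz, Nn Zz}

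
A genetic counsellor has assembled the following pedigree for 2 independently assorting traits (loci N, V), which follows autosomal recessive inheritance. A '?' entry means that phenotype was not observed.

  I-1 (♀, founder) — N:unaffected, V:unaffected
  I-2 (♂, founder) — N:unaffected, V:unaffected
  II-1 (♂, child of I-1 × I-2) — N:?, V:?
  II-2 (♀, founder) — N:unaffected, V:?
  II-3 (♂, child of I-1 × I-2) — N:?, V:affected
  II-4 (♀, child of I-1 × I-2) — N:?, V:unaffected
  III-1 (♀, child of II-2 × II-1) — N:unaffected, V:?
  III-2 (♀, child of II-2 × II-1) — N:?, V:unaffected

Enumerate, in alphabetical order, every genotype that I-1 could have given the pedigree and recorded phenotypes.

N/I-1 un ·: NN|Nn
N/I-2 un ·: NN|Nn
N/II-1 ? I-1×I-2: NN|Nn|nn
N/II-2 un ·: NN|Nn
N/II-3 ? I-1×I-2: NN|Nn|nn
N/II-4 ? I-1×I-2: NN|Nn|nn
N/III-1 un II-2×II-1: NN|Nn
N/III-2 ? II-2×II-1: NN|Nn|nn
⇒ N over [I-1,I-2,II-1,II-2,II-3,II-4,III-1,III-2]: 287 consistent
V/I-1 un ·: Vv
V/I-2 un ·: Vv
V/II-1 ? I-1×I-2: VV|Vv|vv
V/II-2 ? ·: VV|Vv|vv
V/II-3 aff I-1×I-2: vv
V/II-4 un I-1×I-2: VV|Vv
V/III-1 ? II-2×II-1: VV|Vv|vv
V/III-2 un II-2×II-1: VV|Vv
⇒ V over [I-1,I-2,II-1,II-2,II-3,II-4,III-1,III-2]: 42 consistent

I-1 ∈ {NN Vv, Nn Vv}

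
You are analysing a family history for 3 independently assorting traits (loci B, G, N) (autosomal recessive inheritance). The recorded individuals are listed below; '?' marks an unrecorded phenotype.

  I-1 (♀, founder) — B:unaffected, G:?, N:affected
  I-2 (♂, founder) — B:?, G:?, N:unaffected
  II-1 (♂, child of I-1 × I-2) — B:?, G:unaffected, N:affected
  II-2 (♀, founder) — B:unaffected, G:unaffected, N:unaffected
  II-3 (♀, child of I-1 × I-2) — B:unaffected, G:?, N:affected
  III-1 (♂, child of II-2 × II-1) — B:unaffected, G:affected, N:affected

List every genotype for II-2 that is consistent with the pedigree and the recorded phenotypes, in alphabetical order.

B/I-1 un ·: BB|Bb
B/I-2 ? ·: BB|Bb|bb
B/II-1 ? I-1×I-2: BB|Bb|bb
B/II-2 un ·: BB|Bb
B/II-3 un I-1×I-2: BB|Bb
B/III-1 un II-2×II-1: BB|Bb
⇒ B over [I-1,I-2,II-1,II-2,II-3,III-1]: 59 consistent
G/I-1 ? ·: GG|Gg|gg
G/I-2 ? ·: GG|Gg|gg
G/II-1 un I-1×I-2: Gg
G/II-2 un ·: Gg
G/II-3 ? I-1×I-2: GG|Gg|gg
G/III-1 aff II-2×II-1: gg
⇒ G over [I-1,I-2,II-1,II-2,II-3,III-1]: 13 consistent
N/I-1 aff ·: nn
N/I-2 un ·: Nn
N/II-1 aff I-1×I-2: nn
N/II-2 un ·: Nn
N/II-3 aff I-1×I-2: nn
N/III-1 aff II-2×II-1: nn
⇒ N over [I-1,I-2,II-1,II-2,II-3,III-1]: 1 consistent

II-2 ∈ {BB Gg Nn, Bb Gg Nn}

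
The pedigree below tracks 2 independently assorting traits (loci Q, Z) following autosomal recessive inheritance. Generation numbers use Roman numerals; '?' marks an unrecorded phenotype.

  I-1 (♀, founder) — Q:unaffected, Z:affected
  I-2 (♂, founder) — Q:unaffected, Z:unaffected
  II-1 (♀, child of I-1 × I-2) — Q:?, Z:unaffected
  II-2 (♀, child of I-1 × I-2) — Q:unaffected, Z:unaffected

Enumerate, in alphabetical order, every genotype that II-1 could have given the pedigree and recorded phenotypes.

II-1 ∈ {QQ Zz, Qq Zz, qq Zz}

Q/I-1 un ·: QQ|Qq
Q/I-2 un ·: QQ|Qq
Q/II-1 ? I-1×I-2: QQ|Qq|qq
Q/II-2 un I-1×I-2: QQ|Qq
⇒ Q over [I-1,I-2,II-1,II-2]: 15 consistent
Z/I-1 aff ·: zz
Z/I-2 un ·: ZZ|Zz
Z/II-1 un I-1×I-2: Zz
Z/II-2 un I-1×I-2: Zz
⇒ Z over [I-1,I-2,II-1,II-2]: 2 consistent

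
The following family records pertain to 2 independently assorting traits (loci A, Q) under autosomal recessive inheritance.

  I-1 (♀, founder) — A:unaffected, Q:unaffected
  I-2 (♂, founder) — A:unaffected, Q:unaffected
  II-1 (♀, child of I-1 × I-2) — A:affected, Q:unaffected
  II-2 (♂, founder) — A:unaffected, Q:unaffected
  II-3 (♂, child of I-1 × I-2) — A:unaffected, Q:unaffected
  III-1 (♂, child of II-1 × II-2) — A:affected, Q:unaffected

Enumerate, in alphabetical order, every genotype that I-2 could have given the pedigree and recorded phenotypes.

I-2 ∈ {Aa QQ, Aa Qq}

A/I-1 un ·: Aa
A/I-2 un ·: Aa
A/II-1 aff I-1×I-2: aa
A/II-2 un ·: Aa
A/II-3 un I-1×I-2: AA|Aa
A/III-1 aff II-1×II-2: aa
⇒ A over [I-1,I-2,II-1,II-2,II-3,III-1]: 2 consistent
Q/I-1 un ·: QQ|Qq
Q/I-2 un ·: QQ|Qq
Q/II-1 un I-1×I-2: QQ|Qq
Q/II-2 un ·: QQ|Qq
Q/II-3 un I-1×I-2: QQ|Qq
Q/III-1 un II-1×II-2: QQ|Qq
⇒ Q over [I-1,I-2,II-1,II-2,II-3,III-1]: 45 consistent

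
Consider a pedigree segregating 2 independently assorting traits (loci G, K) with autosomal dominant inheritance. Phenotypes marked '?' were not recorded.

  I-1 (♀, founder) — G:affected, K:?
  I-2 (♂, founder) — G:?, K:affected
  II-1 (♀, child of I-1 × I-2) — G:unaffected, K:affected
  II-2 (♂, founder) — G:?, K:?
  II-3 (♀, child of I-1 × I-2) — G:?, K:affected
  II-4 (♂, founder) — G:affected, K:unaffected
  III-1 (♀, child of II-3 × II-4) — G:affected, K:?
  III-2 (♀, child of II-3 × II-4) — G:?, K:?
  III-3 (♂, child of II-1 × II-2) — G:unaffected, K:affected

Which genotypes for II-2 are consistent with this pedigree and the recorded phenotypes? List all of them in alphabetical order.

G/I-1 aff ·: Gg
G/I-2 ? ·: gg|Gg
G/II-1 un I-1×I-2: gg
G/II-2 ? ·: gg|Gg
G/II-3 ? I-1×I-2: gg|Gg|GG
G/II-4 aff ·: Gg|GG
G/III-1 aff II-3×II-4: Gg|GG
G/III-2 ? II-3×II-4: gg|Gg|GG
G/III-3 un II-1×II-2: gg
⇒ G over [I-1,I-2,II-1,II-2,II-3,II-4,III-1,III-2,III-3]: 62 consistent
K/I-1 ? ·: kk|Kk|KK
K/I-2 aff ·: Kk|KK
K/II-1 aff I-1×I-2: Kk|KK
K/II-2 ? ·: kk|Kk|KK
K/II-3 aff I-1×I-2: Kk|KK
K/II-4 un ·: kk
K/III-1 ? II-3×II-4: kk|Kk
K/III-2 ? II-3×II-4: kk|Kk
K/III-3 aff II-1×II-2: Kk|KK
⇒ K over [I-1,I-2,II-1,II-2,II-3,II-4,III-1,III-2,III-3]: 179 consistent

II-2 ∈ {Gg KK, Gg Kk, Gg kk, gg KK, gg Kk, gg kk}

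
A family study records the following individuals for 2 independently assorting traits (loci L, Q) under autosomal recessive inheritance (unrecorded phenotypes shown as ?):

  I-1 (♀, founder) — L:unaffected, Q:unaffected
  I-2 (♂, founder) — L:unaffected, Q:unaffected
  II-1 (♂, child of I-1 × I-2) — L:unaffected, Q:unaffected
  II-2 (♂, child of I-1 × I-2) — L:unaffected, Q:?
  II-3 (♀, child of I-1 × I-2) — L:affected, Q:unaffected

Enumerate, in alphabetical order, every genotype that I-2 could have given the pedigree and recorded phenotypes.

L/I-1 un ·: Ll
L/I-2 un ·: Ll
L/II-1 un I-1×I-2: LL|Ll
L/II-2 un I-1×I-2: LL|Ll
L/II-3 aff I-1×I-2: ll
⇒ L over [I-1,I-2,II-1,II-2,II-3]: 4 consistent
Q/I-1 un ·: QQ|Qq
Q/I-2 un ·: QQ|Qq
Q/II-1 un I-1×I-2: QQ|Qq
Q/II-2 ? I-1×I-2: QQ|Qq|qq
Q/II-3 un I-1×I-2: QQ|Qq
⇒ Q over [I-1,I-2,II-1,II-2,II-3]: 29 consistent

I-2 ∈ {Ll QQ, Ll Qq}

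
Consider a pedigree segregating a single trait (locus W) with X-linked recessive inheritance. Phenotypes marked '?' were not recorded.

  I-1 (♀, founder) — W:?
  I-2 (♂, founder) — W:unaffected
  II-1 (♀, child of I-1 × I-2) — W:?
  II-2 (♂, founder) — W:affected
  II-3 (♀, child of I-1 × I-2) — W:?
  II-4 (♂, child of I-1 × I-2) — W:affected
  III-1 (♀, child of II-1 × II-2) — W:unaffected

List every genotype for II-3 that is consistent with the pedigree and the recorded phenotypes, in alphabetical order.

II-3 ∈ {X^WX^W, X^WX^w}

W/I-1 ? ·: X^WX^w|X^wX^w
W/I-2 un ·: X^WY
W/II-1 ? I-1×I-2: X^WX^W|X^WX^w
W/II-2 aff ·: X^wY
W/II-3 ? I-1×I-2: X^WX^W|X^WX^w
W/II-4 aff I-1×I-2: X^wY
W/III-1 un II-1×II-2: X^WX^w
⇒ W over [I-1,I-2,II-1,II-2,II-3,II-4,III-1]: 5 consistent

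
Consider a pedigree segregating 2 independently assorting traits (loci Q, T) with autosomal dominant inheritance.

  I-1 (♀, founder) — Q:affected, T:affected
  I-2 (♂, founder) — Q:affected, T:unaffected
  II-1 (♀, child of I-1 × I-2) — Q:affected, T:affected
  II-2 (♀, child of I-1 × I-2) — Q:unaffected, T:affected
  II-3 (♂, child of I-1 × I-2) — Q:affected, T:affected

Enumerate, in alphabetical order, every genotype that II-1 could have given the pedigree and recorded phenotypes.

Q/I-1 aff ·: Qq
Q/I-2 aff ·: Qq
Q/II-1 aff I-1×I-2: Qq|QQ
Q/II-2 un I-1×I-2: qq
Q/II-3 aff I-1×I-2: Qq|QQ
⇒ Q over [I-1,I-2,II-1,II-2,II-3]: 4 consistent
T/I-1 aff ·: Tt|TT
T/I-2 un ·: tt
T/II-1 aff I-1×I-2: Tt
T/II-2 aff I-1×I-2: Tt
T/II-3 aff I-1×I-2: Tt
⇒ T over [I-1,I-2,II-1,II-2,II-3]: 2 consistent

II-1 ∈ {QQ Tt, Qq Tt}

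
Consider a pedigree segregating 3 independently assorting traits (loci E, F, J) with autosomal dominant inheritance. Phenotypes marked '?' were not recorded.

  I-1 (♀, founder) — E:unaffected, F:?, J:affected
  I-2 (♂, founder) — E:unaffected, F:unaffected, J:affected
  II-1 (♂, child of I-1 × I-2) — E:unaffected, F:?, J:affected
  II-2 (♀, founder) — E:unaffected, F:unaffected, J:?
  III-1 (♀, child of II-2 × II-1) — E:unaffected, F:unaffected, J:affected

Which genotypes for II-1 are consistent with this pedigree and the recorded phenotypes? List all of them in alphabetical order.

II-1 ∈ {ee Ff JJ, ee Ff Jj, ee ff JJ, ee ff Jj}

E/I-1 un ·: ee
E/I-2 un ·: ee
E/II-1 un I-1×I-2: ee
E/II-2 un ·: ee
E/III-1 un II-2×II-1: ee
⇒ E over [I-1,I-2,II-1,II-2,III-1]: 1 consistent
F/I-1 ? ·: ff|Ff|FF
F/I-2 un ·: ff
F/II-1 ? I-1×I-2: ff|Ff
F/II-2 un ·: ff
F/III-1 un II-2×II-1: ff
⇒ F over [I-1,I-2,II-1,II-2,III-1]: 4 consistent
J/I-1 aff ·: Jj|JJ
J/I-2 aff ·: Jj|JJ
J/II-1 aff I-1×I-2: Jj|JJ
J/II-2 ? ·: jj|Jj|JJ
J/III-1 aff II-2×II-1: Jj|JJ
⇒ J over [I-1,I-2,II-1,II-2,III-1]: 31 consistent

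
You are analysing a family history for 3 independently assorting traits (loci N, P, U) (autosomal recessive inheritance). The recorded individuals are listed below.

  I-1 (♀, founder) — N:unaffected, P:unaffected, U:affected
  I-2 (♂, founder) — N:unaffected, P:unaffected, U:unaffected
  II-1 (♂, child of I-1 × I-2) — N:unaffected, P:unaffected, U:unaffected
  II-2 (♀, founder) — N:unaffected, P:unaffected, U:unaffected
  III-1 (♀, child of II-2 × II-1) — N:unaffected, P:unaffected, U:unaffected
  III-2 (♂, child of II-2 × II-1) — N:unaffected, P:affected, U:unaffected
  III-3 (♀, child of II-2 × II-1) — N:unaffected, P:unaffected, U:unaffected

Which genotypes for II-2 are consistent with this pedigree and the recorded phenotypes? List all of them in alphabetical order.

II-2 ∈ {NN Pp UU, NN Pp Uu, Nn Pp UU, Nn Pp Uu}

N/I-1 un ·: NN|Nn
N/I-2 un ·: NN|Nn
N/II-1 un I-1×I-2: NN|Nn
N/II-2 un ·: NN|Nn
N/III-1 un II-2×II-1: NN|Nn
N/III-2 un II-2×II-1: NN|Nn
N/III-3 un II-2×II-1: NN|Nn
⇒ N over [I-1,I-2,II-1,II-2,III-1,III-2,III-3]: 84 consistent
P/I-1 un ·: PP|Pp
P/I-2 un ·: PP|Pp
P/II-1 un I-1×I-2: Pp
P/II-2 un ·: Pp
P/III-1 un II-2×II-1: PP|Pp
P/III-2 aff II-2×II-1: pp
P/III-3 un II-2×II-1: PP|Pp
⇒ P over [I-1,I-2,II-1,II-2,III-1,III-2,III-3]: 12 consistent
U/I-1 aff ·: uu
U/I-2 un ·: UU|Uu
U/II-1 un I-1×I-2: Uu
U/II-2 un ·: UU|Uu
U/III-1 un II-2×II-1: UU|Uu
U/III-2 un II-2×II-1: UU|Uu
U/III-3 un II-2×II-1: UU|Uu
⇒ U over [I-1,I-2,II-1,II-2,III-1,III-2,III-3]: 32 consistent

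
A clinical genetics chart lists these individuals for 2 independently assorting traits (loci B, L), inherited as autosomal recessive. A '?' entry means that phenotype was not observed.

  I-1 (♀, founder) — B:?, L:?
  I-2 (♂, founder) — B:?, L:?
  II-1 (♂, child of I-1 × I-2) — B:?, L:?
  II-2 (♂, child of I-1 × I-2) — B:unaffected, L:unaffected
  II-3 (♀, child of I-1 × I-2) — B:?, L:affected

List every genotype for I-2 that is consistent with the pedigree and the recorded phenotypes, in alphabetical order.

B/I-1 ? ·: BB|Bb|bb
B/I-2 ? ·: BB|Bb|bb
B/II-1 ? I-1×I-2: BB|Bb|bb
B/II-2 un I-1×I-2: BB|Bb
B/II-3 ? I-1×I-2: BB|Bb|bb
⇒ B over [I-1,I-2,II-1,II-2,II-3]: 45 consistent
L/I-1 ? ·: Ll|ll
L/I-2 ? ·: Ll|ll
L/II-1 ? I-1×I-2: LL|Ll|ll
L/II-2 un I-1×I-2: LL|Ll
L/II-3 aff I-1×I-2: ll
⇒ L over [I-1,I-2,II-1,II-2,II-3]: 10 consistent

I-2 ∈ {BB Ll, BB ll, Bb Ll, Bb ll, bb Ll, bb ll}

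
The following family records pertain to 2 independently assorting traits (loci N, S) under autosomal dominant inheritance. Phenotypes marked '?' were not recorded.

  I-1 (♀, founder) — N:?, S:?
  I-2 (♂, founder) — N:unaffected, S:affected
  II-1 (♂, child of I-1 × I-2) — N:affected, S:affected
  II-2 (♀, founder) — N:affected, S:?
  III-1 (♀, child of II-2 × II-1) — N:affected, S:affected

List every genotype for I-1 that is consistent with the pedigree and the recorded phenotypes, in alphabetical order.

I-1 ∈ {NN SS, NN Ss, NN ss, Nn SS, Nn Ss, Nn ss}

N/I-1 ? ·: Nn|NN
N/I-2 un ·: nn
N/II-1 aff I-1×I-2: Nn
N/II-2 aff ·: Nn|NN
N/III-1 aff II-2×II-1: Nn|NN
⇒ N over [I-1,I-2,II-1,II-2,III-1]: 8 consistent
S/I-1 ? ·: ss|Ss|SS
S/I-2 aff ·: Ss|SS
S/II-1 aff I-1×I-2: Ss|SS
S/II-2 ? ·: ss|Ss|SS
S/III-1 aff II-2×II-1: Ss|SS
⇒ S over [I-1,I-2,II-1,II-2,III-1]: 41 consistent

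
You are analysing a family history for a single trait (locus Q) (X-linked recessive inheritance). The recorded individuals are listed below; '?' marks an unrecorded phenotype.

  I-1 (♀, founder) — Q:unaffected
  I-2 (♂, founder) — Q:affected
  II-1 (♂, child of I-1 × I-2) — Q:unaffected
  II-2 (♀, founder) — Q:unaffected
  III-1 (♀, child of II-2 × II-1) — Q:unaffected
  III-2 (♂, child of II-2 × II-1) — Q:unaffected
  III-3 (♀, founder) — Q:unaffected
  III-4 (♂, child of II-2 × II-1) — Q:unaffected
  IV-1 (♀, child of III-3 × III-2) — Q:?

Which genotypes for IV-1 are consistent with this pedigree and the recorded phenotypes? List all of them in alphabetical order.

Q/I-1 un ·: X^QX^Q|X^QX^q
Q/I-2 aff ·: X^qY
Q/II-1 un I-1×I-2: X^QY
Q/II-2 un ·: X^QX^Q|X^QX^q
Q/III-1 un II-2×II-1: X^QX^Q|X^QX^q
Q/III-2 un II-2×II-1: X^QY
Q/III-3 un ·: X^QX^Q|X^QX^q
Q/III-4 un II-2×II-1: X^QY
Q/IV-1 ? III-3×III-2: X^QX^Q|X^QX^q
⇒ Q over [I-1,I-2,II-1,II-2,III-1,III-2,III-3,III-4,IV-1]: 18 consistent

IV-1 ∈ {X^QX^Q, X^QX^q}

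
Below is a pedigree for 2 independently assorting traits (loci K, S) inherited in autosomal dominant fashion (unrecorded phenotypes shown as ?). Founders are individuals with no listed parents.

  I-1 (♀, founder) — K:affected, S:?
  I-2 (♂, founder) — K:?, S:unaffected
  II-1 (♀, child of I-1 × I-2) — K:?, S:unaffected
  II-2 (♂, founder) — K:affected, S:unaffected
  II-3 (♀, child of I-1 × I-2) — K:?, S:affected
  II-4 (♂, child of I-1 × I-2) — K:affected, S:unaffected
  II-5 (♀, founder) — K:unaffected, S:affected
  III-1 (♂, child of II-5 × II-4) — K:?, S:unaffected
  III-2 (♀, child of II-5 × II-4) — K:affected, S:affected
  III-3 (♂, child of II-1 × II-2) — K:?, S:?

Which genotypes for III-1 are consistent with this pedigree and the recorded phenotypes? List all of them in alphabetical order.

III-1 ∈ {Kk ss, kk ss}

K/I-1 aff ·: Kk|KK
K/I-2 ? ·: kk|Kk|KK
K/II-1 ? I-1×I-2: kk|Kk|KK
K/II-2 aff ·: Kk|KK
K/II-3 ? I-1×I-2: kk|Kk|KK
K/II-4 aff I-1×I-2: Kk|KK
K/II-5 un ·: kk
K/III-1 ? II-5×II-4: kk|Kk
K/III-2 aff II-5×II-4: Kk
K/III-3 ? II-1×II-2: kk|Kk|KK
⇒ K over [I-1,I-2,II-1,II-2,II-3,II-4,II-5,III-1,III-2,III-3]: 240 consistent
S/I-1 ? ·: Ss
S/I-2 un ·: ss
S/II-1 un I-1×I-2: ss
S/II-2 un ·: ss
S/II-3 aff I-1×I-2: Ss
S/II-4 un I-1×I-2: ss
S/II-5 aff ·: Ss
S/III-1 un II-5×II-4: ss
S/III-2 aff II-5×II-4: Ss
S/III-3 ? II-1×II-2: ss
⇒ S over [I-1,I-2,II-1,II-2,II-3,II-4,II-5,III-1,III-2,III-3]: 1 consistent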